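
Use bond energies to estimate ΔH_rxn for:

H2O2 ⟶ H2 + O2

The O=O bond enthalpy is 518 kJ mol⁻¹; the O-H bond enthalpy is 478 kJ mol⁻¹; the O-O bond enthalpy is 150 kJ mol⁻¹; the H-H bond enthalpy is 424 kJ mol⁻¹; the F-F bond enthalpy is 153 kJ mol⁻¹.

ΔH ≈ +164 kJ

Bonds broken (reactants):
  O-H: 2 × 478 = 956
  O-O: 1 × 150 = 150
  Σ(broken) = 1106 kJ
Bonds formed (products):
  H-H: 1 × 424 = 424
  O=O: 1 × 518 = 518
  Σ(formed) = 942 kJ
ΔH = Σ(broken) − Σ(formed) = 1106 − 942 = +164 kJ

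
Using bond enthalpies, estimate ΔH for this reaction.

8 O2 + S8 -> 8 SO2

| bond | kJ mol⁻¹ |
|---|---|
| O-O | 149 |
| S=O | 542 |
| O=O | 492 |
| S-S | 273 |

ΔH ≈ −2552 kJ

Bonds broken (reactants):
  O=O: 8 × 492 = 3936
  S-S: 8 × 273 = 2184
  Σ(broken) = 6120 kJ
Bonds formed (products):
  S=O: 16 × 542 = 8672
  Σ(formed) = 8672 kJ
ΔH = Σ(broken) − Σ(formed) = 6120 − 8672 = −2552 kJ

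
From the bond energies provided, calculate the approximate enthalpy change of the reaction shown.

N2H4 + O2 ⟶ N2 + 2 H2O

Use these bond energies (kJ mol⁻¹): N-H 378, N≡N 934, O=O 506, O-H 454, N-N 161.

Bonds broken (reactants):
  N-H: 4 × 378 = 1512
  N-N: 1 × 161 = 161
  O=O: 1 × 506 = 506
  Σ(broken) = 2179 kJ
Bonds formed (products):
  N≡N: 1 × 934 = 934
  O-H: 4 × 454 = 1816
  Σ(formed) = 2750 kJ
ΔH = Σ(broken) − Σ(formed) = 2179 − 2750 = −571 kJ

ΔH ≈ −571 kJ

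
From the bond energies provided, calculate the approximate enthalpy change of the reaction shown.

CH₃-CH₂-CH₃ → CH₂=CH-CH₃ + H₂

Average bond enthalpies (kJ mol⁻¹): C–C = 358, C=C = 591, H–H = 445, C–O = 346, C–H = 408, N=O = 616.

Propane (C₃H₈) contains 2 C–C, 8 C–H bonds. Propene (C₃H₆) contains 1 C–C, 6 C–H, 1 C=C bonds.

Bonds broken (reactants):
  C–C: 2 × 358 = 716
  C–H: 8 × 408 = 3264
  Σ(broken) = 3980 kJ
Bonds formed (products):
  C–C: 1 × 358 = 358
  C–H: 6 × 408 = 2448
  C=C: 1 × 591 = 591
  H–H: 1 × 445 = 445
  Σ(formed) = 3842 kJ
ΔH = Σ(broken) − Σ(formed) = 3980 − 3842 = +138 kJ

ΔH ≈ +138 kJ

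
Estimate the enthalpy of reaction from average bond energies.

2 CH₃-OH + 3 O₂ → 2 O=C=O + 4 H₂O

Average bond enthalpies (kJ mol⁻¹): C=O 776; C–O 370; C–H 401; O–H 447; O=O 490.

ΔH ≈ −1170 kJ

Bonds broken (reactants):
  C–H: 6 × 401 = 2406
  C–O: 2 × 370 = 740
  O–H: 2 × 447 = 894
  O=O: 3 × 490 = 1470
  Σ(broken) = 5510 kJ
Bonds formed (products):
  C=O: 4 × 776 = 3104
  O–H: 8 × 447 = 3576
  Σ(formed) = 6680 kJ
ΔH = Σ(broken) − Σ(formed) = 5510 − 6680 = −1170 kJ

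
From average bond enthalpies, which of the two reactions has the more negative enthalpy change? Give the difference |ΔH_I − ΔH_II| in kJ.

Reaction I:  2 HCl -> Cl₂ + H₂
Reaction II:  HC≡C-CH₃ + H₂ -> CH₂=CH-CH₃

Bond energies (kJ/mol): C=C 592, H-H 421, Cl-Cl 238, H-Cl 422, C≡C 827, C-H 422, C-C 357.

Reaction II, by 373 kJ

Reaction I:
  Bonds broken (reactants):
    H-Cl: 2 × 422 = 844
    Σ(broken) = 844 kJ
  Bonds formed (products):
    Cl-Cl: 1 × 238 = 238
    H-H: 1 × 421 = 421
    Σ(formed) = 659 kJ
  ΔH_I = 844 − 659 = +185 kJ
Reaction II:
  Bonds broken (reactants):
    C≡C: 1 × 827 = 827
    C-C: 1 × 357 = 357
    C-H: 4 × 422 = 1688
    H-H: 1 × 421 = 421
    Σ(broken) = 3293 kJ
  Bonds formed (products):
    C-C: 1 × 357 = 357
    C-H: 6 × 422 = 2532
    C=C: 1 × 592 = 592
    Σ(formed) = 3481 kJ
  ΔH_II = 3293 − 3481 = −188 kJ
ΔH_I − ΔH_II = +373 kJ, so reaction II has the more negative ΔH; |ΔH_I − ΔH_II| = 373 kJ.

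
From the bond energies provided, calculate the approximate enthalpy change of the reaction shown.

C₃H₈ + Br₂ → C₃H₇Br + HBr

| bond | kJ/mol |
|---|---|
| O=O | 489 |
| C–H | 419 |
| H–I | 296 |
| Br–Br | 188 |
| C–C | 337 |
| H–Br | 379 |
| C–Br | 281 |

ΔH ≈ −53 kJ

Bonds broken (reactants):
  Br–Br: 1 × 188 = 188
  C–C: 2 × 337 = 674
  C–H: 8 × 419 = 3352
  Σ(broken) = 4214 kJ
Bonds formed (products):
  C–Br: 1 × 281 = 281
  C–C: 2 × 337 = 674
  C–H: 7 × 419 = 2933
  H–Br: 1 × 379 = 379
  Σ(formed) = 4267 kJ
ΔH = Σ(broken) − Σ(formed) = 4214 − 4267 = −53 kJ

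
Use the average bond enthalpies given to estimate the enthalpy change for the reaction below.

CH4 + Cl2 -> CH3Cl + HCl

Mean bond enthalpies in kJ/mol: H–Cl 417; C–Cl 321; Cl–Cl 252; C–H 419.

Bonds broken (reactants):
  C–H: 4 × 419 = 1676
  Cl–Cl: 1 × 252 = 252
  Σ(broken) = 1928 kJ
Bonds formed (products):
  C–Cl: 1 × 321 = 321
  C–H: 3 × 419 = 1257
  H–Cl: 1 × 417 = 417
  Σ(formed) = 1995 kJ
ΔH = Σ(broken) − Σ(formed) = 1928 − 1995 = −67 kJ

ΔH ≈ −67 kJ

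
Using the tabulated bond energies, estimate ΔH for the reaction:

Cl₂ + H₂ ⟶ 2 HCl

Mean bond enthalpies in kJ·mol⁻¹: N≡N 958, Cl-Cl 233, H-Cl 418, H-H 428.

ΔH ≈ −175 kJ

Bonds broken (reactants):
  Cl-Cl: 1 × 233 = 233
  H-H: 1 × 428 = 428
  Σ(broken) = 661 kJ
Bonds formed (products):
  H-Cl: 2 × 418 = 836
  Σ(formed) = 836 kJ
ΔH = Σ(broken) − Σ(formed) = 661 − 836 = −175 kJ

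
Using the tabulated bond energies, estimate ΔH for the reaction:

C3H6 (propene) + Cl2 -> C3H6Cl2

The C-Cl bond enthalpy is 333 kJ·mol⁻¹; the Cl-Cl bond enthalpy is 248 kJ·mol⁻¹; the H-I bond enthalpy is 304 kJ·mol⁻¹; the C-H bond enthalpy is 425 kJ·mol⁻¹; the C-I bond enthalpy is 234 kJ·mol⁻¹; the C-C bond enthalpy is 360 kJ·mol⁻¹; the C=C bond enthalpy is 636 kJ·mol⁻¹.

ΔH ≈ −142 kJ

Bonds broken (reactants):
  C-C: 1 × 360 = 360
  C-H: 6 × 425 = 2550
  C=C: 1 × 636 = 636
  Cl-Cl: 1 × 248 = 248
  Σ(broken) = 3794 kJ
Bonds formed (products):
  C-C: 2 × 360 = 720
  C-Cl: 2 × 333 = 666
  C-H: 6 × 425 = 2550
  Σ(formed) = 3936 kJ
ΔH = Σ(broken) − Σ(formed) = 3794 − 3936 = −142 kJ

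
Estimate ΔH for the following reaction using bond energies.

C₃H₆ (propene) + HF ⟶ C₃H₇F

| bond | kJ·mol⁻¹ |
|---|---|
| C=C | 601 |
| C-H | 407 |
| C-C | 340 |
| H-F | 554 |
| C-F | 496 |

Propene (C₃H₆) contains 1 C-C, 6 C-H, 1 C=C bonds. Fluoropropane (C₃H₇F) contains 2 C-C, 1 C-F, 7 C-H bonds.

ΔH ≈ −88 kJ

Bonds broken (reactants):
  C-C: 1 × 340 = 340
  C-H: 6 × 407 = 2442
  C=C: 1 × 601 = 601
  H-F: 1 × 554 = 554
  Σ(broken) = 3937 kJ
Bonds formed (products):
  C-C: 2 × 340 = 680
  C-F: 1 × 496 = 496
  C-H: 7 × 407 = 2849
  Σ(formed) = 4025 kJ
ΔH = Σ(broken) − Σ(formed) = 3937 − 4025 = −88 kJ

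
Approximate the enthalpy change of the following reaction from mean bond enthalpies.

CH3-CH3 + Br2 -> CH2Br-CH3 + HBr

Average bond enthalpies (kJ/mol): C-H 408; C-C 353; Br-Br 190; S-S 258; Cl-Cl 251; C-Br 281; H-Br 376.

Bonds broken (reactants):
  Br-Br: 1 × 190 = 190
  C-C: 1 × 353 = 353
  C-H: 6 × 408 = 2448
  Σ(broken) = 2991 kJ
Bonds formed (products):
  C-Br: 1 × 281 = 281
  C-C: 1 × 353 = 353
  C-H: 5 × 408 = 2040
  H-Br: 1 × 376 = 376
  Σ(formed) = 3050 kJ
ΔH = Σ(broken) − Σ(formed) = 2991 − 3050 = −59 kJ

ΔH ≈ −59 kJ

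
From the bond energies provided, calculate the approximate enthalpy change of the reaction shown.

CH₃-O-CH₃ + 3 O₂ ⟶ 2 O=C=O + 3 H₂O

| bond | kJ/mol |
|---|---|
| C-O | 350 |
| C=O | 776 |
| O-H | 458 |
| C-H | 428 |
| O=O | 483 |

Bonds broken (reactants):
  C-H: 6 × 428 = 2568
  C-O: 2 × 350 = 700
  O=O: 3 × 483 = 1449
  Σ(broken) = 4717 kJ
Bonds formed (products):
  C=O: 4 × 776 = 3104
  O-H: 6 × 458 = 2748
  Σ(formed) = 5852 kJ
ΔH = Σ(broken) − Σ(formed) = 4717 − 5852 = −1135 kJ

ΔH ≈ −1135 kJ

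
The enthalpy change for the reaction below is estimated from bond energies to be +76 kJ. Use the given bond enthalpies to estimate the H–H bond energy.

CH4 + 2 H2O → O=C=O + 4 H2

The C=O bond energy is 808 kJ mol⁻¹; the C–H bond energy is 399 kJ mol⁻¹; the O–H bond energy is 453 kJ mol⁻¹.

D(H–H) ≈ 429 kJ/mol

Let D be the H–H bond energy.
Σ(broken) = 4×399 + 4×453 = 3408
Σ(formed) = 2×808 + 4×D = 1616 + 4D
ΔH = Σ(broken) − Σ(formed) = (3408) − (1616 + 4D) = +1792 − 4D
Setting this equal to +76 kJ gives 4D = 1716, so D = 429 kJ/mol.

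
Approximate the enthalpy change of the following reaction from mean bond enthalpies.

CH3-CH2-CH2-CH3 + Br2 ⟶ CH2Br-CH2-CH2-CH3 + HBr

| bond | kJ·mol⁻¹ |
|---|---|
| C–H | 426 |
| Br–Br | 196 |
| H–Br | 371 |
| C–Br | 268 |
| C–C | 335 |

Bonds broken (reactants):
  Br–Br: 1 × 196 = 196
  C–C: 3 × 335 = 1005
  C–H: 10 × 426 = 4260
  Σ(broken) = 5461 kJ
Bonds formed (products):
  C–Br: 1 × 268 = 268
  C–C: 3 × 335 = 1005
  C–H: 9 × 426 = 3834
  H–Br: 1 × 371 = 371
  Σ(formed) = 5478 kJ
ΔH = Σ(broken) − Σ(formed) = 5461 − 5478 = −17 kJ

ΔH ≈ −17 kJ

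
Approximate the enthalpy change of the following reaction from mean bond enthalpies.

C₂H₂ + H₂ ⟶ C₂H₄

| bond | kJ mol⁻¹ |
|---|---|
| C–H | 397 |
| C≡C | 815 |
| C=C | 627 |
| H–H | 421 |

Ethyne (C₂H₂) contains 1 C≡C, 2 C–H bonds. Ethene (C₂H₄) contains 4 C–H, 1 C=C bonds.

ΔH ≈ −185 kJ

Bonds broken (reactants):
  C≡C: 1 × 815 = 815
  C–H: 2 × 397 = 794
  H–H: 1 × 421 = 421
  Σ(broken) = 2030 kJ
Bonds formed (products):
  C–H: 4 × 397 = 1588
  C=C: 1 × 627 = 627
  Σ(formed) = 2215 kJ
ΔH = Σ(broken) − Σ(formed) = 2030 − 2215 = −185 kJ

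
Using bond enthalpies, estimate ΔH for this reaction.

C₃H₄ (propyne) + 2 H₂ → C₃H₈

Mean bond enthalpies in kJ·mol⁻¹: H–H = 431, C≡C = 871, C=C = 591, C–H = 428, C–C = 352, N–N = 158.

Bonds broken (reactants):
  C≡C: 1 × 871 = 871
  C–C: 1 × 352 = 352
  C–H: 4 × 428 = 1712
  H–H: 2 × 431 = 862
  Σ(broken) = 3797 kJ
Bonds formed (products):
  C–C: 2 × 352 = 704
  C–H: 8 × 428 = 3424
  Σ(formed) = 4128 kJ
ΔH = Σ(broken) − Σ(formed) = 3797 − 4128 = −331 kJ

ΔH ≈ −331 kJ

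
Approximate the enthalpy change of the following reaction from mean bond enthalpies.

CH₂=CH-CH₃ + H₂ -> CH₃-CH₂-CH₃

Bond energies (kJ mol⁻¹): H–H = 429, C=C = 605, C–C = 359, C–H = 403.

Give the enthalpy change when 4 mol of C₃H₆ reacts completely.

ΔH = −524 kJ

Bonds broken (reactants):
  C–C: 1 × 359 = 359
  C–H: 6 × 403 = 2418
  C=C: 1 × 605 = 605
  H–H: 1 × 429 = 429
  Σ(broken) = 3811 kJ
Bonds formed (products):
  C–C: 2 × 359 = 718
  C–H: 8 × 403 = 3224
  Σ(formed) = 3942 kJ
ΔH = Σ(broken) − Σ(formed) = 3811 − 3942 = −131 kJ
For 4× the reaction as written: 4 × (−131) = −524 kJ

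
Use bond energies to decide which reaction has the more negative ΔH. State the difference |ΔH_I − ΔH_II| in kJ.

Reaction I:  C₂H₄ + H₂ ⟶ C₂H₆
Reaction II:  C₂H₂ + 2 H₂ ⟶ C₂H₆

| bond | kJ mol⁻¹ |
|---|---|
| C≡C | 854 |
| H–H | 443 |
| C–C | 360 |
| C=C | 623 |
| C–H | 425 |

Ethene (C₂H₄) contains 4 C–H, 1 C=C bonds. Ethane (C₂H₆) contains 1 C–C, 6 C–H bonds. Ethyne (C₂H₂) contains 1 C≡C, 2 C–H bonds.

Reaction II, by 176 kJ

Reaction I:
  Bonds broken (reactants):
    C–H: 4 × 425 = 1700
    C=C: 1 × 623 = 623
    H–H: 1 × 443 = 443
    Σ(broken) = 2766 kJ
  Bonds formed (products):
    C–C: 1 × 360 = 360
    C–H: 6 × 425 = 2550
    Σ(formed) = 2910 kJ
  ΔH_I = 2766 − 2910 = −144 kJ
Reaction II:
  Bonds broken (reactants):
    C≡C: 1 × 854 = 854
    C–H: 2 × 425 = 850
    H–H: 2 × 443 = 886
    Σ(broken) = 2590 kJ
  Bonds formed (products):
    C–C: 1 × 360 = 360
    C–H: 6 × 425 = 2550
    Σ(formed) = 2910 kJ
  ΔH_II = 2590 − 2910 = −320 kJ
ΔH_I − ΔH_II = +176 kJ, so reaction II has the more negative ΔH; |ΔH_I − ΔH_II| = 176 kJ.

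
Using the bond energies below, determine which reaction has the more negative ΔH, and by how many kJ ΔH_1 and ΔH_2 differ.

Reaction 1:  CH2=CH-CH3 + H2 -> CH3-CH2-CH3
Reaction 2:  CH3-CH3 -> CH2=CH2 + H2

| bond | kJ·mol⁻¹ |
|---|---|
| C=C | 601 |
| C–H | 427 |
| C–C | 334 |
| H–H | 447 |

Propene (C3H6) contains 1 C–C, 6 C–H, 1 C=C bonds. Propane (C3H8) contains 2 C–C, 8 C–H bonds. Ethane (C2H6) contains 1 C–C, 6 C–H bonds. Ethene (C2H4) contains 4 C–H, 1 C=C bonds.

Reaction 1:
  Bonds broken (reactants):
    C–C: 1 × 334 = 334
    C–H: 6 × 427 = 2562
    C=C: 1 × 601 = 601
    H–H: 1 × 447 = 447
    Σ(broken) = 3944 kJ
  Bonds formed (products):
    C–C: 2 × 334 = 668
    C–H: 8 × 427 = 3416
    Σ(formed) = 4084 kJ
  ΔH_1 = 3944 − 4084 = −140 kJ
Reaction 2:
  Bonds broken (reactants):
    C–C: 1 × 334 = 334
    C–H: 6 × 427 = 2562
    Σ(broken) = 2896 kJ
  Bonds formed (products):
    C–H: 4 × 427 = 1708
    C=C: 1 × 601 = 601
    H–H: 1 × 447 = 447
    Σ(formed) = 2756 kJ
  ΔH_2 = 2896 − 2756 = +140 kJ
ΔH_1 − ΔH_2 = −280 kJ, so reaction 1 has the more negative ΔH; |ΔH_1 − ΔH_2| = 280 kJ.

Reaction 1, by 280 kJ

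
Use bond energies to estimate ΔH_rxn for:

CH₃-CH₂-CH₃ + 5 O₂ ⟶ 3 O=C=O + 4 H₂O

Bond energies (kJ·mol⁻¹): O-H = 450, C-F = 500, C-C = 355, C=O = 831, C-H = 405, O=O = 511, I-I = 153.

ΔH ≈ −2081 kJ

Bonds broken (reactants):
  C-C: 2 × 355 = 710
  C-H: 8 × 405 = 3240
  O=O: 5 × 511 = 2555
  Σ(broken) = 6505 kJ
Bonds formed (products):
  C=O: 6 × 831 = 4986
  O-H: 8 × 450 = 3600
  Σ(formed) = 8586 kJ
ΔH = Σ(broken) − Σ(formed) = 6505 − 8586 = −2081 kJ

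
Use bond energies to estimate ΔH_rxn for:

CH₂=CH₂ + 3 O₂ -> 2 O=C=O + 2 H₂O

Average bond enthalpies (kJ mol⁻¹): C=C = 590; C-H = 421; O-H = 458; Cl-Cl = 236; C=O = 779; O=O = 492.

ΔH ≈ −1198 kJ

Bonds broken (reactants):
  C-H: 4 × 421 = 1684
  C=C: 1 × 590 = 590
  O=O: 3 × 492 = 1476
  Σ(broken) = 3750 kJ
Bonds formed (products):
  C=O: 4 × 779 = 3116
  O-H: 4 × 458 = 1832
  Σ(formed) = 4948 kJ
ΔH = Σ(broken) − Σ(formed) = 3750 − 4948 = −1198 kJ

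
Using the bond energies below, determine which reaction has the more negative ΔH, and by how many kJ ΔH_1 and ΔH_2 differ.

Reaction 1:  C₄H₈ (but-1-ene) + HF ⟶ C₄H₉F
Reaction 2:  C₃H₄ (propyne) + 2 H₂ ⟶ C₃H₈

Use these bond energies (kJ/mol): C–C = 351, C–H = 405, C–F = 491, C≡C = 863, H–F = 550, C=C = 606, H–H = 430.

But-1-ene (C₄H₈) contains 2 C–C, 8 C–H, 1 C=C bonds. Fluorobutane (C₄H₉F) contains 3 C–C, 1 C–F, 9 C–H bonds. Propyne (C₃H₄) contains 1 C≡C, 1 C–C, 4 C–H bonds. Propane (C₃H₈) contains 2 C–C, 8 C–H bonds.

Reaction 1:
  Bonds broken (reactants):
    C–C: 2 × 351 = 702
    C–H: 8 × 405 = 3240
    C=C: 1 × 606 = 606
    H–F: 1 × 550 = 550
    Σ(broken) = 5098 kJ
  Bonds formed (products):
    C–C: 3 × 351 = 1053
    C–F: 1 × 491 = 491
    C–H: 9 × 405 = 3645
    Σ(formed) = 5189 kJ
  ΔH_1 = 5098 − 5189 = −91 kJ
Reaction 2:
  Bonds broken (reactants):
    C≡C: 1 × 863 = 863
    C–C: 1 × 351 = 351
    C–H: 4 × 405 = 1620
    H–H: 2 × 430 = 860
    Σ(broken) = 3694 kJ
  Bonds formed (products):
    C–C: 2 × 351 = 702
    C–H: 8 × 405 = 3240
    Σ(formed) = 3942 kJ
  ΔH_2 = 3694 − 3942 = −248 kJ
ΔH_1 − ΔH_2 = +157 kJ, so reaction 2 has the more negative ΔH; |ΔH_1 − ΔH_2| = 157 kJ.

Reaction 2, by 157 kJ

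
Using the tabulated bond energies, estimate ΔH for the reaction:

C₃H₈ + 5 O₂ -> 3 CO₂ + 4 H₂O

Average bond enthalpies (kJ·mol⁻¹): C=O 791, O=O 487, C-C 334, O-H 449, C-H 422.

ΔH ≈ −1859 kJ

Bonds broken (reactants):
  C-C: 2 × 334 = 668
  C-H: 8 × 422 = 3376
  O=O: 5 × 487 = 2435
  Σ(broken) = 6479 kJ
Bonds formed (products):
  C=O: 6 × 791 = 4746
  O-H: 8 × 449 = 3592
  Σ(formed) = 8338 kJ
ΔH = Σ(broken) − Σ(formed) = 6479 − 8338 = −1859 kJ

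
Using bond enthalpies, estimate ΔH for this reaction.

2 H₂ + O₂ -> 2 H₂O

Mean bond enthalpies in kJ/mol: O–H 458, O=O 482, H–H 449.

Bonds broken (reactants):
  H–H: 2 × 449 = 898
  O=O: 1 × 482 = 482
  Σ(broken) = 1380 kJ
Bonds formed (products):
  O–H: 4 × 458 = 1832
  Σ(formed) = 1832 kJ
ΔH = Σ(broken) − Σ(formed) = 1380 − 1832 = −452 kJ

ΔH ≈ −452 kJ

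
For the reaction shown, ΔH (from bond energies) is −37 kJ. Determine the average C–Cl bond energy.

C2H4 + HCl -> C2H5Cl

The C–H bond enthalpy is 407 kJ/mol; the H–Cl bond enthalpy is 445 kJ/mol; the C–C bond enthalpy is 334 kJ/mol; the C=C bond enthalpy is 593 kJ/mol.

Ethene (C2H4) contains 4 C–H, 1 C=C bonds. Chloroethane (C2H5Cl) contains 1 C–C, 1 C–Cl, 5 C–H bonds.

Let D be the C–Cl bond energy.
Σ(broken) = 4×407 + 1×593 + 1×445 = 2666
Σ(formed) = 1×334 + 1×D + 5×407 = 2369 + D
ΔH = Σ(broken) − Σ(formed) = (2666) − (2369 + D) = +297 − D
Setting this equal to −37 kJ gives D = 334 kJ/mol.

D(C–Cl) ≈ 334 kJ/mol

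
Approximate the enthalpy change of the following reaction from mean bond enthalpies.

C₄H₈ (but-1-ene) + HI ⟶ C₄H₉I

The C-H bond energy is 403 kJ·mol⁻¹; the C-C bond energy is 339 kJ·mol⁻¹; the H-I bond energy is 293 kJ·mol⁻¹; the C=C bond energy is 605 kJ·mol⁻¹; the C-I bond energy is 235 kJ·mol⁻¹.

ΔH ≈ −79 kJ

Bonds broken (reactants):
  C-C: 2 × 339 = 678
  C-H: 8 × 403 = 3224
  C=C: 1 × 605 = 605
  H-I: 1 × 293 = 293
  Σ(broken) = 4800 kJ
Bonds formed (products):
  C-C: 3 × 339 = 1017
  C-H: 9 × 403 = 3627
  C-I: 1 × 235 = 235
  Σ(formed) = 4879 kJ
ΔH = Σ(broken) − Σ(formed) = 4800 − 4879 = −79 kJ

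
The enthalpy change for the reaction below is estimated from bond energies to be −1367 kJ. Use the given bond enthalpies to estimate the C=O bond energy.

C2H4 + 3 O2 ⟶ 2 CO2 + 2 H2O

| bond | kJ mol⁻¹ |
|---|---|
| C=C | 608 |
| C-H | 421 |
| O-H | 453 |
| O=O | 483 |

Let D be the C=O bond energy.
Σ(broken) = 4×421 + 1×608 + 3×483 = 3741
Σ(formed) = 4×D + 4×453 = 1812 + 4D
ΔH = Σ(broken) − Σ(formed) = (3741) − (1812 + 4D) = +1929 − 4D
Setting this equal to −1367 kJ gives 4D = 3296, so D = 824 kJ/mol.

D(C=O) ≈ 824 kJ/mol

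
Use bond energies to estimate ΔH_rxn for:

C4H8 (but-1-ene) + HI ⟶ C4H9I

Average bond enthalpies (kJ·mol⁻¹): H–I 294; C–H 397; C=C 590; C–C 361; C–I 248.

ΔH ≈ −122 kJ

Bonds broken (reactants):
  C–C: 2 × 361 = 722
  C–H: 8 × 397 = 3176
  C=C: 1 × 590 = 590
  H–I: 1 × 294 = 294
  Σ(broken) = 4782 kJ
Bonds formed (products):
  C–C: 3 × 361 = 1083
  C–H: 9 × 397 = 3573
  C–I: 1 × 248 = 248
  Σ(formed) = 4904 kJ
ΔH = Σ(broken) − Σ(formed) = 4782 − 4904 = −122 kJ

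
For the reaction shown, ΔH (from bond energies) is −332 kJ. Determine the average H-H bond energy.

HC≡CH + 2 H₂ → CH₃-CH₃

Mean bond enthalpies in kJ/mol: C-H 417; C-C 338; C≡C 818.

D(H-H) ≈ 428 kJ/mol

Let D be the H-H bond energy.
Σ(broken) = 1×818 + 2×417 + 2×D = 1652 + 2D
Σ(formed) = 1×338 + 6×417 = 2840
ΔH = Σ(broken) − Σ(formed) = (1652 + 2D) − (2840) = −1188 + 2D
Setting this equal to −332 kJ gives 2D = 856, so D = 428 kJ/mol.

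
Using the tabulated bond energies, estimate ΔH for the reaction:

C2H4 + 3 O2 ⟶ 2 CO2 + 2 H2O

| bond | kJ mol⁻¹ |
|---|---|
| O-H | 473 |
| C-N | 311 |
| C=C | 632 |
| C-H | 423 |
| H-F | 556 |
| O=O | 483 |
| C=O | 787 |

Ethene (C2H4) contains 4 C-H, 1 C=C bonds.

Bonds broken (reactants):
  C-H: 4 × 423 = 1692
  C=C: 1 × 632 = 632
  O=O: 3 × 483 = 1449
  Σ(broken) = 3773 kJ
Bonds formed (products):
  C=O: 4 × 787 = 3148
  O-H: 4 × 473 = 1892
  Σ(formed) = 5040 kJ
ΔH = Σ(broken) − Σ(formed) = 3773 − 5040 = −1267 kJ

ΔH ≈ −1267 kJ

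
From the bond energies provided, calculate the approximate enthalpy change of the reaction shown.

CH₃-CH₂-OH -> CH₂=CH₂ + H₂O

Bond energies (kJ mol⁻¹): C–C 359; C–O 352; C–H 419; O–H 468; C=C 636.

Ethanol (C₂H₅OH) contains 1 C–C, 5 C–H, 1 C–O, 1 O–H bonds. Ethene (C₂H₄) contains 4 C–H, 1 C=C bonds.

Bonds broken (reactants):
  C–C: 1 × 359 = 359
  C–H: 5 × 419 = 2095
  C–O: 1 × 352 = 352
  O–H: 1 × 468 = 468
  Σ(broken) = 3274 kJ
Bonds formed (products):
  C–H: 4 × 419 = 1676
  C=C: 1 × 636 = 636
  O–H: 2 × 468 = 936
  Σ(formed) = 3248 kJ
ΔH = Σ(broken) − Σ(formed) = 3274 − 3248 = +26 kJ

ΔH ≈ +26 kJ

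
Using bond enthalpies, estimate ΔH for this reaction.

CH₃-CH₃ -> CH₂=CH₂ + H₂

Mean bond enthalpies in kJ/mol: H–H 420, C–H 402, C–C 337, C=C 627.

ΔH ≈ +94 kJ

Bonds broken (reactants):
  C–C: 1 × 337 = 337
  C–H: 6 × 402 = 2412
  Σ(broken) = 2749 kJ
Bonds formed (products):
  C–H: 4 × 402 = 1608
  C=C: 1 × 627 = 627
  H–H: 1 × 420 = 420
  Σ(formed) = 2655 kJ
ΔH = Σ(broken) − Σ(formed) = 2749 − 2655 = +94 kJ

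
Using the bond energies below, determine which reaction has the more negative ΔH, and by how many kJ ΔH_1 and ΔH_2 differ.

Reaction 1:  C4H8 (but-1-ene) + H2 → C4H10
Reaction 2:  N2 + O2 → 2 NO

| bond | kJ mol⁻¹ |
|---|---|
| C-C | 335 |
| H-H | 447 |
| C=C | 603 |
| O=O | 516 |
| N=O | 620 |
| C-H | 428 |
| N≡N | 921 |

Reaction 1:
  Bonds broken (reactants):
    C-C: 2 × 335 = 670
    C-H: 8 × 428 = 3424
    C=C: 1 × 603 = 603
    H-H: 1 × 447 = 447
    Σ(broken) = 5144 kJ
  Bonds formed (products):
    C-C: 3 × 335 = 1005
    C-H: 10 × 428 = 4280
    Σ(formed) = 5285 kJ
  ΔH_1 = 5144 − 5285 = −141 kJ
Reaction 2:
  Bonds broken (reactants):
    N≡N: 1 × 921 = 921
    O=O: 1 × 516 = 516
    Σ(broken) = 1437 kJ
  Bonds formed (products):
    N=O: 2 × 620 = 1240
    Σ(formed) = 1240 kJ
  ΔH_2 = 1437 − 1240 = +197 kJ
ΔH_1 − ΔH_2 = −338 kJ, so reaction 1 has the more negative ΔH; |ΔH_1 − ΔH_2| = 338 kJ.

Reaction 1, by 338 kJ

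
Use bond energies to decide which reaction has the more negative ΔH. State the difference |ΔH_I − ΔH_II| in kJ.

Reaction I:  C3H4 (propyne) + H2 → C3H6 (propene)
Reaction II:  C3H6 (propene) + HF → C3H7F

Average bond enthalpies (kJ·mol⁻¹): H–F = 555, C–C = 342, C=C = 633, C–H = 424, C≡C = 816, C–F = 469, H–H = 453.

Reaction I, by 165 kJ

Reaction I:
  Bonds broken (reactants):
    C≡C: 1 × 816 = 816
    C–C: 1 × 342 = 342
    C–H: 4 × 424 = 1696
    H–H: 1 × 453 = 453
    Σ(broken) = 3307 kJ
  Bonds formed (products):
    C–C: 1 × 342 = 342
    C–H: 6 × 424 = 2544
    C=C: 1 × 633 = 633
    Σ(formed) = 3519 kJ
  ΔH_I = 3307 − 3519 = −212 kJ
Reaction II:
  Bonds broken (reactants):
    C–C: 1 × 342 = 342
    C–H: 6 × 424 = 2544
    C=C: 1 × 633 = 633
    H–F: 1 × 555 = 555
    Σ(broken) = 4074 kJ
  Bonds formed (products):
    C–C: 2 × 342 = 684
    C–F: 1 × 469 = 469
    C–H: 7 × 424 = 2968
    Σ(formed) = 4121 kJ
  ΔH_II = 4074 − 4121 = −47 kJ
ΔH_I − ΔH_II = −165 kJ, so reaction I has the more negative ΔH; |ΔH_I − ΔH_II| = 165 kJ.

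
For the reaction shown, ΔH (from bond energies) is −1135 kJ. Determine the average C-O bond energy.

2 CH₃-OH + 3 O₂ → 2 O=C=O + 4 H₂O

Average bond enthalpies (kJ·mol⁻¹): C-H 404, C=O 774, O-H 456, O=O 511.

D(C-O) ≈ 370 kJ/mol

Let D be the C-O bond energy.
Σ(broken) = 6×404 + 2×D + 2×456 + 3×511 = 4869 + 2D
Σ(formed) = 4×774 + 8×456 = 6744
ΔH = Σ(broken) − Σ(formed) = (4869 + 2D) − (6744) = −1875 + 2D
Setting this equal to −1135 kJ gives 2D = 740, so D = 370 kJ/mol.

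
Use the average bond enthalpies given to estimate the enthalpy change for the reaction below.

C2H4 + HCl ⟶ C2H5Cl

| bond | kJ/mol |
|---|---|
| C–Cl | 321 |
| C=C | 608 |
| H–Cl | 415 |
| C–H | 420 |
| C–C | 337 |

Bonds broken (reactants):
  C–H: 4 × 420 = 1680
  C=C: 1 × 608 = 608
  H–Cl: 1 × 415 = 415
  Σ(broken) = 2703 kJ
Bonds formed (products):
  C–C: 1 × 337 = 337
  C–Cl: 1 × 321 = 321
  C–H: 5 × 420 = 2100
  Σ(formed) = 2758 kJ
ΔH = Σ(broken) − Σ(formed) = 2703 − 2758 = −55 kJ

ΔH ≈ −55 kJ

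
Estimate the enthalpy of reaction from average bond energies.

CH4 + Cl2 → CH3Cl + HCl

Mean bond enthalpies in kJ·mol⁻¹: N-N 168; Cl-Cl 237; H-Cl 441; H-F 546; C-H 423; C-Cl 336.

ΔH ≈ −117 kJ

Bonds broken (reactants):
  C-H: 4 × 423 = 1692
  Cl-Cl: 1 × 237 = 237
  Σ(broken) = 1929 kJ
Bonds formed (products):
  C-Cl: 1 × 336 = 336
  C-H: 3 × 423 = 1269
  H-Cl: 1 × 441 = 441
  Σ(formed) = 2046 kJ
ΔH = Σ(broken) − Σ(formed) = 1929 − 2046 = −117 kJ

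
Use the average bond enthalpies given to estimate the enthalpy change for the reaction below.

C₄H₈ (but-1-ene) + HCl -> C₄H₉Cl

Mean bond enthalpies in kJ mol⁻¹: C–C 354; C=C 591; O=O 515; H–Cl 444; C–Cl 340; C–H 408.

Bonds broken (reactants):
  C–C: 2 × 354 = 708
  C–H: 8 × 408 = 3264
  C=C: 1 × 591 = 591
  H–Cl: 1 × 444 = 444
  Σ(broken) = 5007 kJ
Bonds formed (products):
  C–C: 3 × 354 = 1062
  C–Cl: 1 × 340 = 340
  C–H: 9 × 408 = 3672
  Σ(formed) = 5074 kJ
ΔH = Σ(broken) − Σ(formed) = 5007 − 5074 = −67 kJ

ΔH ≈ −67 kJ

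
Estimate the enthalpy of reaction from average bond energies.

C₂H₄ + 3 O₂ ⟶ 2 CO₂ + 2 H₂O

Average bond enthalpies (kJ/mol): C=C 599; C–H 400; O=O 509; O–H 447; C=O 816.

Bonds broken (reactants):
  C–H: 4 × 400 = 1600
  C=C: 1 × 599 = 599
  O=O: 3 × 509 = 1527
  Σ(broken) = 3726 kJ
Bonds formed (products):
  C=O: 4 × 816 = 3264
  O–H: 4 × 447 = 1788
  Σ(formed) = 5052 kJ
ΔH = Σ(broken) − Σ(formed) = 3726 − 5052 = −1326 kJ

ΔH ≈ −1326 kJ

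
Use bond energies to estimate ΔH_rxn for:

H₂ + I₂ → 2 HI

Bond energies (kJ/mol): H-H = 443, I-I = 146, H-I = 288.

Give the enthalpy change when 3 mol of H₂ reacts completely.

ΔH = +39 kJ

Bonds broken (reactants):
  H-H: 1 × 443 = 443
  I-I: 1 × 146 = 146
  Σ(broken) = 589 kJ
Bonds formed (products):
  H-I: 2 × 288 = 576
  Σ(formed) = 576 kJ
ΔH = Σ(broken) − Σ(formed) = 589 − 576 = +13 kJ
For 3× the reaction as written: 3 × (+13) = +39 kJ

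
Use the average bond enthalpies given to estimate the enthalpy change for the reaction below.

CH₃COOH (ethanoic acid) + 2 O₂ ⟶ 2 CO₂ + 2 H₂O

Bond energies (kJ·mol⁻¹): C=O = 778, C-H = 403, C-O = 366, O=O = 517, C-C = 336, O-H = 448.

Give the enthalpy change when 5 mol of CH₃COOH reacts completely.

ΔH = −3665 kJ

Bonds broken (reactants):
  C-C: 1 × 336 = 336
  C-H: 3 × 403 = 1209
  C-O: 1 × 366 = 366
  C=O: 1 × 778 = 778
  O-H: 1 × 448 = 448
  O=O: 2 × 517 = 1034
  Σ(broken) = 4171 kJ
Bonds formed (products):
  C=O: 4 × 778 = 3112
  O-H: 4 × 448 = 1792
  Σ(formed) = 4904 kJ
ΔH = Σ(broken) − Σ(formed) = 4171 − 4904 = −733 kJ
For 5× the reaction as written: 5 × (−733) = −3665 kJ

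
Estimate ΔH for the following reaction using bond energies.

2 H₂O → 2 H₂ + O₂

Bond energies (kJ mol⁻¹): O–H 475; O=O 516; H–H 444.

ΔH ≈ +496 kJ

Bonds broken (reactants):
  O–H: 4 × 475 = 1900
  Σ(broken) = 1900 kJ
Bonds formed (products):
  H–H: 2 × 444 = 888
  O=O: 1 × 516 = 516
  Σ(formed) = 1404 kJ
ΔH = Σ(broken) − Σ(formed) = 1900 − 1404 = +496 kJ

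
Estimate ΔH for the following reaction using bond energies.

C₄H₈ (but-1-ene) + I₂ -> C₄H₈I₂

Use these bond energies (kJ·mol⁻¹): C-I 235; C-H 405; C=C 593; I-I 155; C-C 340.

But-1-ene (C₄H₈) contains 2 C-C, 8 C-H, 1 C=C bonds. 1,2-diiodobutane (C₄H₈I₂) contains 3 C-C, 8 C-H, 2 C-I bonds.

ΔH ≈ −62 kJ

Bonds broken (reactants):
  C-C: 2 × 340 = 680
  C-H: 8 × 405 = 3240
  C=C: 1 × 593 = 593
  I-I: 1 × 155 = 155
  Σ(broken) = 4668 kJ
Bonds formed (products):
  C-C: 3 × 340 = 1020
  C-H: 8 × 405 = 3240
  C-I: 2 × 235 = 470
  Σ(formed) = 4730 kJ
ΔH = Σ(broken) − Σ(formed) = 4668 − 4730 = −62 kJ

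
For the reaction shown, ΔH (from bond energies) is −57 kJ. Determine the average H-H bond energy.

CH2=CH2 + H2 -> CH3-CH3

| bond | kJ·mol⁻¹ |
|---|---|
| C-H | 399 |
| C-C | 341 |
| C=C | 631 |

D(H-H) ≈ 451 kJ/mol

Let D be the H-H bond energy.
Σ(broken) = 4×399 + 1×631 + 1×D = 2227 + D
Σ(formed) = 1×341 + 6×399 = 2735
ΔH = Σ(broken) − Σ(formed) = (2227 + D) − (2735) = −508 + D
Setting this equal to −57 kJ gives D = 451 kJ/mol.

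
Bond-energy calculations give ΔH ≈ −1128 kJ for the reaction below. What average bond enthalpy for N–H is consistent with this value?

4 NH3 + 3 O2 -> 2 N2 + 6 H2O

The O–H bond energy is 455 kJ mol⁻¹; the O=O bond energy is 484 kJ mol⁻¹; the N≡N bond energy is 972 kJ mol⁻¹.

Let D be the N–H bond energy.
Σ(broken) = 12×D + 3×484 = 1452 + 12D
Σ(formed) = 2×972 + 12×455 = 7404
ΔH = Σ(broken) − Σ(formed) = (1452 + 12D) − (7404) = −5952 + 12D
Setting this equal to −1128 kJ gives 12D = 4824, so D = 402 kJ/mol.

D(N–H) ≈ 402 kJ/mol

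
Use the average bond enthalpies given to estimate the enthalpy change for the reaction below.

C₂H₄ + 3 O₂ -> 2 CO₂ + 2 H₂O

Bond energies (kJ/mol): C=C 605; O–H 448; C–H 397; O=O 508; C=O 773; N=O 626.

Bonds broken (reactants):
  C–H: 4 × 397 = 1588
  C=C: 1 × 605 = 605
  O=O: 3 × 508 = 1524
  Σ(broken) = 3717 kJ
Bonds formed (products):
  C=O: 4 × 773 = 3092
  O–H: 4 × 448 = 1792
  Σ(formed) = 4884 kJ
ΔH = Σ(broken) − Σ(formed) = 3717 − 4884 = −1167 kJ

ΔH ≈ −1167 kJ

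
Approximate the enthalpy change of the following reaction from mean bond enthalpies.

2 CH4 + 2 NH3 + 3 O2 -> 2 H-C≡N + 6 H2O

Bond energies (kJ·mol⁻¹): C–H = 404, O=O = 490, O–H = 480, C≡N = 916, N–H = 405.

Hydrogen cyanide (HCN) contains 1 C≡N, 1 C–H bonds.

ΔH ≈ −1268 kJ

Bonds broken (reactants):
  C–H: 8 × 404 = 3232
  N–H: 6 × 405 = 2430
  O=O: 3 × 490 = 1470
  Σ(broken) = 7132 kJ
Bonds formed (products):
  C≡N: 2 × 916 = 1832
  C–H: 2 × 404 = 808
  O–H: 12 × 480 = 5760
  Σ(formed) = 8400 kJ
ΔH = Σ(broken) − Σ(formed) = 7132 − 8400 = −1268 kJ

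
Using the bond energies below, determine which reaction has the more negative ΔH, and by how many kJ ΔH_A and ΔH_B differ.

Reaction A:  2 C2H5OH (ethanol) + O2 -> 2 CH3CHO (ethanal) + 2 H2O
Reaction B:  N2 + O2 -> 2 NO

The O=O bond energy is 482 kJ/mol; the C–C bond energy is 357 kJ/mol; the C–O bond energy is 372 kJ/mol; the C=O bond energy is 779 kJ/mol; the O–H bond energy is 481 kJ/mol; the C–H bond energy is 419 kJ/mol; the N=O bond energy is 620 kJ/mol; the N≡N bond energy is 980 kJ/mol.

Reaction A:
  Bonds broken (reactants):
    C–C: 2 × 357 = 714
    C–H: 10 × 419 = 4190
    C–O: 2 × 372 = 744
    O–H: 2 × 481 = 962
    O=O: 1 × 482 = 482
    Σ(broken) = 7092 kJ
  Bonds formed (products):
    C–C: 2 × 357 = 714
    C–H: 8 × 419 = 3352
    C=O: 2 × 779 = 1558
    O–H: 4 × 481 = 1924
    Σ(formed) = 7548 kJ
  ΔH_A = 7092 − 7548 = −456 kJ
Reaction B:
  Bonds broken (reactants):
    N≡N: 1 × 980 = 980
    O=O: 1 × 482 = 482
    Σ(broken) = 1462 kJ
  Bonds formed (products):
    N=O: 2 × 620 = 1240
    Σ(formed) = 1240 kJ
  ΔH_B = 1462 − 1240 = +222 kJ
ΔH_A − ΔH_B = −678 kJ, so reaction A has the more negative ΔH; |ΔH_A − ΔH_B| = 678 kJ.

Reaction A, by 678 kJ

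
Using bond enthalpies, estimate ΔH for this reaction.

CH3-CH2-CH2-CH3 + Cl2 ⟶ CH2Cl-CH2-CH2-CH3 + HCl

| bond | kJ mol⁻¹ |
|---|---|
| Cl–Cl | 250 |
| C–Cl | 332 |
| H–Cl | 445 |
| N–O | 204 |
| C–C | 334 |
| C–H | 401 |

ΔH ≈ −126 kJ

Bonds broken (reactants):
  C–C: 3 × 334 = 1002
  C–H: 10 × 401 = 4010
  Cl–Cl: 1 × 250 = 250
  Σ(broken) = 5262 kJ
Bonds formed (products):
  C–C: 3 × 334 = 1002
  C–Cl: 1 × 332 = 332
  C–H: 9 × 401 = 3609
  H–Cl: 1 × 445 = 445
  Σ(formed) = 5388 kJ
ΔH = Σ(broken) − Σ(formed) = 5262 − 5388 = −126 kJ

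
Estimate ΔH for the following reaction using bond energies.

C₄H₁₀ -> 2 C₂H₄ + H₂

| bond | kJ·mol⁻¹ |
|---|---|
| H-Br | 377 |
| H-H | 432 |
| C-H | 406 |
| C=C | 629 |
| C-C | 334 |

Bonds broken (reactants):
  C-C: 3 × 334 = 1002
  C-H: 10 × 406 = 4060
  Σ(broken) = 5062 kJ
Bonds formed (products):
  C-H: 8 × 406 = 3248
  C=C: 2 × 629 = 1258
  H-H: 1 × 432 = 432
  Σ(formed) = 4938 kJ
ΔH = Σ(broken) − Σ(formed) = 5062 − 4938 = +124 kJ

ΔH ≈ +124 kJ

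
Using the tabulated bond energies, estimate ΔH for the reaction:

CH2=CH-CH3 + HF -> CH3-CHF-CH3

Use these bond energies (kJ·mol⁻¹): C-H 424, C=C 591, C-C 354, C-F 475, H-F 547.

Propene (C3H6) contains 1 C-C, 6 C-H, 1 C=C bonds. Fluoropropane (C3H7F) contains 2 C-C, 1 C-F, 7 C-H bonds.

ΔH ≈ −115 kJ

Bonds broken (reactants):
  C-C: 1 × 354 = 354
  C-H: 6 × 424 = 2544
  C=C: 1 × 591 = 591
  H-F: 1 × 547 = 547
  Σ(broken) = 4036 kJ
Bonds formed (products):
  C-C: 2 × 354 = 708
  C-F: 1 × 475 = 475
  C-H: 7 × 424 = 2968
  Σ(formed) = 4151 kJ
ΔH = Σ(broken) − Σ(formed) = 4036 − 4151 = −115 kJ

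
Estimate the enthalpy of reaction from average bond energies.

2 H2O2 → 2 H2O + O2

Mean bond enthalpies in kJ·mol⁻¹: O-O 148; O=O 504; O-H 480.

ΔH ≈ −208 kJ

Bonds broken (reactants):
  O-H: 4 × 480 = 1920
  O-O: 2 × 148 = 296
  Σ(broken) = 2216 kJ
Bonds formed (products):
  O-H: 4 × 480 = 1920
  O=O: 1 × 504 = 504
  Σ(formed) = 2424 kJ
ΔH = Σ(broken) − Σ(formed) = 2216 − 2424 = −208 kJ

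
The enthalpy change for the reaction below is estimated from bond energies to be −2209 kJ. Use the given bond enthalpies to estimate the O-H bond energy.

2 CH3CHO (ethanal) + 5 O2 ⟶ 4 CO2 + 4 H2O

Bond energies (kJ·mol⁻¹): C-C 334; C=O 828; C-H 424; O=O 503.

D(O-H) ≈ 477 kJ/mol

Let D be the O-H bond energy.
Σ(broken) = 2×334 + 8×424 + 2×828 + 5×503 = 8231
Σ(formed) = 8×828 + 8×D = 6624 + 8D
ΔH = Σ(broken) − Σ(formed) = (8231) − (6624 + 8D) = +1607 − 8D
Setting this equal to −2209 kJ gives 8D = 3816, so D = 477 kJ/mol.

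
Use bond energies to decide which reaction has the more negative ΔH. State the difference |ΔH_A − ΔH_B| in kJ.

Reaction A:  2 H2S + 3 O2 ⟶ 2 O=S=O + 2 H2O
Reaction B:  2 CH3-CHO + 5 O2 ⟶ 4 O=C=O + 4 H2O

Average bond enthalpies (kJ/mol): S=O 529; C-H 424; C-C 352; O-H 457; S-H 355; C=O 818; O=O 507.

Reaction A:
  Bonds broken (reactants):
    O=O: 3 × 507 = 1521
    S-H: 4 × 355 = 1420
    Σ(broken) = 2941 kJ
  Bonds formed (products):
    O-H: 4 × 457 = 1828
    S=O: 4 × 529 = 2116
    Σ(formed) = 3944 kJ
  ΔH_A = 2941 − 3944 = −1003 kJ
Reaction B:
  Bonds broken (reactants):
    C-C: 2 × 352 = 704
    C-H: 8 × 424 = 3392
    C=O: 2 × 818 = 1636
    O=O: 5 × 507 = 2535
    Σ(broken) = 8267 kJ
  Bonds formed (products):
    C=O: 8 × 818 = 6544
    O-H: 8 × 457 = 3656
    Σ(formed) = 10200 kJ
  ΔH_B = 8267 − 10200 = −1933 kJ
ΔH_A − ΔH_B = +930 kJ, so reaction B has the more negative ΔH; |ΔH_A − ΔH_B| = 930 kJ.

Reaction B, by 930 kJ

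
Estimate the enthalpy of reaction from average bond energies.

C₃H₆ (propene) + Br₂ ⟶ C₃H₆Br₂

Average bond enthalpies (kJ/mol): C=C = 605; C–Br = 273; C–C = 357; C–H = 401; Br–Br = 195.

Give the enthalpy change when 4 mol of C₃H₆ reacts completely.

ΔH = −412 kJ

Bonds broken (reactants):
  Br–Br: 1 × 195 = 195
  C–C: 1 × 357 = 357
  C–H: 6 × 401 = 2406
  C=C: 1 × 605 = 605
  Σ(broken) = 3563 kJ
Bonds formed (products):
  C–Br: 2 × 273 = 546
  C–C: 2 × 357 = 714
  C–H: 6 × 401 = 2406
  Σ(formed) = 3666 kJ
ΔH = Σ(broken) − Σ(formed) = 3563 − 3666 = −103 kJ
For 4× the reaction as written: 4 × (−103) = −412 kJ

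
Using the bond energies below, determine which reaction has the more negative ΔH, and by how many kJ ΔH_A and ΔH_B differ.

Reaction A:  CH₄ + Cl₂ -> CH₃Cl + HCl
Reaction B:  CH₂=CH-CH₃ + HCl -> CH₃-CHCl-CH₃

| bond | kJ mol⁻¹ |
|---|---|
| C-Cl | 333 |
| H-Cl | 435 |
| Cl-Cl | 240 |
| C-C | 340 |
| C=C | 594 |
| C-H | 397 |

Reaction A, by 90 kJ

Reaction A:
  Bonds broken (reactants):
    C-H: 4 × 397 = 1588
    Cl-Cl: 1 × 240 = 240
    Σ(broken) = 1828 kJ
  Bonds formed (products):
    C-Cl: 1 × 333 = 333
    C-H: 3 × 397 = 1191
    H-Cl: 1 × 435 = 435
    Σ(formed) = 1959 kJ
  ΔH_A = 1828 − 1959 = −131 kJ
Reaction B:
  Bonds broken (reactants):
    C-C: 1 × 340 = 340
    C-H: 6 × 397 = 2382
    C=C: 1 × 594 = 594
    H-Cl: 1 × 435 = 435
    Σ(broken) = 3751 kJ
  Bonds formed (products):
    C-C: 2 × 340 = 680
    C-Cl: 1 × 333 = 333
    C-H: 7 × 397 = 2779
    Σ(formed) = 3792 kJ
  ΔH_B = 3751 − 3792 = −41 kJ
ΔH_A − ΔH_B = −90 kJ, so reaction A has the more negative ΔH; |ΔH_A − ΔH_B| = 90 kJ.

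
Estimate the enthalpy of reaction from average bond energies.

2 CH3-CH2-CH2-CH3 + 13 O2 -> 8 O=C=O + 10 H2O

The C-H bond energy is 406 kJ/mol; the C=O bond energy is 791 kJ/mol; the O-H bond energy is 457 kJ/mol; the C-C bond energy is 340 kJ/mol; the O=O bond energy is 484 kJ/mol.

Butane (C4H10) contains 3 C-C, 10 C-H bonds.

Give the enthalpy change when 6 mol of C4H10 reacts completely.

ΔH = −16032 kJ

Bonds broken (reactants):
  C-C: 6 × 340 = 2040
  C-H: 20 × 406 = 8120
  O=O: 13 × 484 = 6292
  Σ(broken) = 16452 kJ
Bonds formed (products):
  C=O: 16 × 791 = 12656
  O-H: 20 × 457 = 9140
  Σ(formed) = 21796 kJ
ΔH = Σ(broken) − Σ(formed) = 16452 − 21796 = −5344 kJ
For 3× the reaction as written: 3 × (−5344) = −16032 kJ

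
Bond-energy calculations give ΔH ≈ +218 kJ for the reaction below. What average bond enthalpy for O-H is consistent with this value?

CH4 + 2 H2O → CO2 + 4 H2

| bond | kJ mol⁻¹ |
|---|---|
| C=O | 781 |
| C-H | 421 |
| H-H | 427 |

Let D be the O-H bond energy.
Σ(broken) = 4×421 + 4×D = 1684 + 4D
Σ(formed) = 2×781 + 4×427 = 3270
ΔH = Σ(broken) − Σ(formed) = (1684 + 4D) − (3270) = −1586 + 4D
Setting this equal to +218 kJ gives 4D = 1804, so D = 451 kJ/mol.

D(O-H) ≈ 451 kJ/mol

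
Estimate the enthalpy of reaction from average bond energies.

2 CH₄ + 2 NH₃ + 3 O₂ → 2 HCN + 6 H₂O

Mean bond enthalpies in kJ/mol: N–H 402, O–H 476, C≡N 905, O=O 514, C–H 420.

Bonds broken (reactants):
  C–H: 8 × 420 = 3360
  N–H: 6 × 402 = 2412
  O=O: 3 × 514 = 1542
  Σ(broken) = 7314 kJ
Bonds formed (products):
  C≡N: 2 × 905 = 1810
  C–H: 2 × 420 = 840
  O–H: 12 × 476 = 5712
  Σ(formed) = 8362 kJ
ΔH = Σ(broken) − Σ(formed) = 7314 − 8362 = −1048 kJ

ΔH ≈ −1048 kJ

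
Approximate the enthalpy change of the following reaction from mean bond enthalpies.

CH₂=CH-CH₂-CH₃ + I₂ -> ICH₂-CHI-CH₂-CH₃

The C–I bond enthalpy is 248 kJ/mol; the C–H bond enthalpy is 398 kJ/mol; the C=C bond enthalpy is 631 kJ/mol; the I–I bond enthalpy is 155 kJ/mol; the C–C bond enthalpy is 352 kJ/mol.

Bonds broken (reactants):
  C–C: 2 × 352 = 704
  C–H: 8 × 398 = 3184
  C=C: 1 × 631 = 631
  I–I: 1 × 155 = 155
  Σ(broken) = 4674 kJ
Bonds formed (products):
  C–C: 3 × 352 = 1056
  C–H: 8 × 398 = 3184
  C–I: 2 × 248 = 496
  Σ(formed) = 4736 kJ
ΔH = Σ(broken) − Σ(formed) = 4674 − 4736 = −62 kJ

ΔH ≈ −62 kJ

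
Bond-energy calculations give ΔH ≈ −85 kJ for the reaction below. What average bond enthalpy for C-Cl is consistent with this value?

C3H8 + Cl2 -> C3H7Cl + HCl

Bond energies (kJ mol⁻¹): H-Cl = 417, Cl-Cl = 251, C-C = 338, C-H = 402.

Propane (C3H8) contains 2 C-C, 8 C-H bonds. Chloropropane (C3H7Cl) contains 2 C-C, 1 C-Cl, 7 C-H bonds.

D(C-Cl) ≈ 321 kJ/mol

Let D be the C-Cl bond energy.
Σ(broken) = 2×338 + 8×402 + 1×251 = 4143
Σ(formed) = 2×338 + 1×D + 7×402 + 1×417 = 3907 + D
ΔH = Σ(broken) − Σ(formed) = (4143) − (3907 + D) = +236 − D
Setting this equal to −85 kJ gives D = 321 kJ/mol.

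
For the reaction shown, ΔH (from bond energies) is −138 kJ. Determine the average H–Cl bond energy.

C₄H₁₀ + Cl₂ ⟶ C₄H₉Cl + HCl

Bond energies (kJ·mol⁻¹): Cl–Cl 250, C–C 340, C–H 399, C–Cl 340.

D(H–Cl) ≈ 447 kJ/mol

Let D be the H–Cl bond energy.
Σ(broken) = 3×340 + 10×399 + 1×250 = 5260
Σ(formed) = 3×340 + 1×340 + 9×399 + 1×D = 4951 + D
ΔH = Σ(broken) − Σ(formed) = (5260) − (4951 + D) = +309 − D
Setting this equal to −138 kJ gives D = 447 kJ/mol.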